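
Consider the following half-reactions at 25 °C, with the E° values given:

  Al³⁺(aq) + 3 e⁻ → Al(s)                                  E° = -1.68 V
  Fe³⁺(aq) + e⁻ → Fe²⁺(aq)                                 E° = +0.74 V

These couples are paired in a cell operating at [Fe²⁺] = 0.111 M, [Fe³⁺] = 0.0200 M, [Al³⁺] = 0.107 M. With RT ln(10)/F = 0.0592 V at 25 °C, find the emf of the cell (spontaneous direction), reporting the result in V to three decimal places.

Fe³⁺/Fe²⁺ is the cathode (higher E°), Al³⁺/Al the anode: E°cell = +0.74 − (-1.68) = +2.42 V, n = 3.
Overall: 3 Fe³⁺(aq) + Al(s) → 3 Fe²⁺(aq) + Al³⁺(aq)
Q = [Fe²⁺]^3·[Al³⁺] / ([Fe³⁺]^3); log Q = 1.262.
E = E° − (0.0592/n) log Q = +2.42 − (0.0592/3)(1.262) = +2.395 V.

+2.395 V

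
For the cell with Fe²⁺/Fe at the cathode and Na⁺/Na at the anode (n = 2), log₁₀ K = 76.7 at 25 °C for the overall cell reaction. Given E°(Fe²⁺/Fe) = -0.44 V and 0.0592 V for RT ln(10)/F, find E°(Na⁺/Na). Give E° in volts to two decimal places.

E°cell = (0.0592/n)·log K = (0.0592/2)(76.7) = +2.270 V.
Since Fe²⁺/Fe is the cathode and Na⁺/Na the anode, E°cell = E°(Fe²⁺/Fe) − E°(Na⁺/Na).
So E°(Na⁺/Na) = E°(Fe²⁺/Fe) − E°cell = (-0.44) − (+2.270) = -2.71 V.

-2.71 V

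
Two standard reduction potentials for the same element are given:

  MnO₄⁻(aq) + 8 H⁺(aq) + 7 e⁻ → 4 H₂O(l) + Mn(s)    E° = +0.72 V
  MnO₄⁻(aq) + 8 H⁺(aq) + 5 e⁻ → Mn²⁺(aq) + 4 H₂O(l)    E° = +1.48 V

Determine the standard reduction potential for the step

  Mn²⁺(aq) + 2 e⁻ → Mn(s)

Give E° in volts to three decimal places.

-1.180 V

Sequential free energies add, so n₃E°₃ = n₁E°₁ + n₂E°₂.
With n₃ = 7, and the known step contributing 5×(+1.48) V, the unknown satisfies 2·E° = 7×(+0.72) − 5×(+1.48) = -2.360.
E° = -2.360 / 2 = -1.180 V.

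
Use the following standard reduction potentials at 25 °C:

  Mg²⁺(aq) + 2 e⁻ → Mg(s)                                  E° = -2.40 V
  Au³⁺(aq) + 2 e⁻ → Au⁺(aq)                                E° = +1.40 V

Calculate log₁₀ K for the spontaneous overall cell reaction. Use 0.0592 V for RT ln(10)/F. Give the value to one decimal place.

Cathode: Au³⁺/Au⁺; anode: Mg²⁺/Mg. E°cell = +3.80 V, n = 2.
log K = nE°cell / 0.0592 = (2)(+3.80) / 0.0592 = 128.4.

128.4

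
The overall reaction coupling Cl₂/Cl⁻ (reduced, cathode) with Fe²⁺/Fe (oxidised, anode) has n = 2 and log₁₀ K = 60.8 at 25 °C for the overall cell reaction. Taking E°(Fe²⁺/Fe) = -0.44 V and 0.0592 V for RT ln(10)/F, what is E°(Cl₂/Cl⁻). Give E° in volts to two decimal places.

+1.36 V

E°cell = (0.0592/n)·log K = (0.0592/2)(60.8) = +1.800 V.
Since Cl₂/Cl⁻ is the cathode and Fe²⁺/Fe the anode, E°cell = E°(Cl₂/Cl⁻) − E°(Fe²⁺/Fe).
So E°(Cl₂/Cl⁻) = E°cell + E°(Fe²⁺/Fe) = +1.800 + (-0.44) = +1.36 V.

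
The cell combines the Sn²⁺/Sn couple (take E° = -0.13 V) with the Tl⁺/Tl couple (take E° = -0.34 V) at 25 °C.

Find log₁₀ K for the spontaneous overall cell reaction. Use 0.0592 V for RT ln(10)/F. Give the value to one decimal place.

Cathode: Sn²⁺/Sn; anode: Tl⁺/Tl. E°cell = +0.21 V, n = 2.
log K = nE°cell / 0.0592 = (2)(+0.21) / 0.0592 = 7.1.

7.1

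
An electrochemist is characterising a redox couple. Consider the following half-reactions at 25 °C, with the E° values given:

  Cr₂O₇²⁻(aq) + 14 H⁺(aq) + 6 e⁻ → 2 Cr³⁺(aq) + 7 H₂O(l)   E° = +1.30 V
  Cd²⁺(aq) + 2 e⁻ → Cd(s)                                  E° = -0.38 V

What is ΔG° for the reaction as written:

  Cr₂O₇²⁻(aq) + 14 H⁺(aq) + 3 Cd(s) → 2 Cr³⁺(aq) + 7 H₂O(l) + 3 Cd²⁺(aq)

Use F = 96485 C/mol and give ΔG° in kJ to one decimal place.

As written, Cr₂O₇²⁻/Cr³⁺ is reduced (cathode) and Cd²⁺/Cd is oxidised (anode), so E°cell = (+1.30) − (-0.38) = +1.68 V.
Balancing electrons gives n = 6.
ΔG° = −nFE° = −(6)(96485)(+1.68) = -972,569 J = -972.6 kJ.

-972.6 kJ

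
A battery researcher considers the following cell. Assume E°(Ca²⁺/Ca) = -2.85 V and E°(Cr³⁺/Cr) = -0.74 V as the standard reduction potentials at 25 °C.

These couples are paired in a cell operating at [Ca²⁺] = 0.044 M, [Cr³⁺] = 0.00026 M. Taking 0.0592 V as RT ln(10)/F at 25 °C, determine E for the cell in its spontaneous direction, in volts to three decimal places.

Cr³⁺/Cr is the cathode (higher E°), Ca²⁺/Ca the anode: E°cell = -0.74 − (-2.85) = +2.11 V, n = 6.
Overall: 2 Cr³⁺(aq) + 3 Ca(s) → 2 Cr(s) + 3 Ca²⁺(aq)
Q = [Ca²⁺]^3 / ([Cr³⁺]^2); log Q = 3.100.
E = E° − (0.0592/n) log Q = +2.11 − (0.0592/6)(3.100) = +2.079 V.

+2.079 V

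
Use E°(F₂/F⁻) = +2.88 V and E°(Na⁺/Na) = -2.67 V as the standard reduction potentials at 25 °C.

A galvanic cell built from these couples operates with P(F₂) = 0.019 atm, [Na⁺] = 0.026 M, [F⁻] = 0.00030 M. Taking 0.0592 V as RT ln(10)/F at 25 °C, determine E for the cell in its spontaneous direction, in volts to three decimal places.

F₂/F⁻ is the cathode (higher E°), Na⁺/Na the anode: E°cell = +2.88 − (-2.67) = +5.55 V, n = 2.
Overall: F₂(g) + 2 Na(s) → 2 F⁻(aq) + 2 Na⁺(aq)
Q = [F⁻]^2·[Na⁺]^2 / (P(F₂)); log Q = -8.495.
E = E° − (0.0592/n) log Q = +5.55 − (0.0592/2)(-8.495) = +5.801 V.

+5.801 V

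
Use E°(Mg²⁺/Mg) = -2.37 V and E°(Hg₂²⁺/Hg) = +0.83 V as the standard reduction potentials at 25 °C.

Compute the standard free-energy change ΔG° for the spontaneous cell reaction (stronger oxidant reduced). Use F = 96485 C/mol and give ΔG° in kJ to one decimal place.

-617.5 kJ

Hg₂²⁺/Hg (E° = +0.83 V) is the cathode; Mg²⁺/Mg (E° = -2.37 V) is the anode, so E°cell = +3.20 V.
Balancing electrons gives n = 2 (lcm of 2 and 2).
ΔG° = −nFE° = −(2)(96485)(+3.20) = -617,504 J = -617.5 kJ.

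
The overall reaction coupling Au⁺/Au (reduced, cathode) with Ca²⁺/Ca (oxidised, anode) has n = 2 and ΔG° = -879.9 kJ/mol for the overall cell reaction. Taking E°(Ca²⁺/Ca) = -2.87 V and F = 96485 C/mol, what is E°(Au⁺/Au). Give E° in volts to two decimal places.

+1.69 V

E°cell = −ΔG°/(nF) = −(-879.9×10³)/((2)(96485)) = +4.560 V.
Since Au⁺/Au is the cathode and Ca²⁺/Ca the anode, E°cell = E°(Au⁺/Au) − E°(Ca²⁺/Ca).
So E°(Au⁺/Au) = E°cell + E°(Ca²⁺/Ca) = +4.560 + (-2.87) = +1.69 V.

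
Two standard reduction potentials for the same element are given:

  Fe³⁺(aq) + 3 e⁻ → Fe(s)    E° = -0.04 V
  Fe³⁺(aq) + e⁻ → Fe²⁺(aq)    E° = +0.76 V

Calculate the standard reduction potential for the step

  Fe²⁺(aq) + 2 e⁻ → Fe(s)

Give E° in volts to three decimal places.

-0.440 V

Sequential free energies add, so n₃E°₃ = n₁E°₁ + n₂E°₂.
With n₃ = 3, and the known step contributing 1×(+0.76) V, the unknown satisfies 2·E° = 3×(-0.04) − 1×(+0.76) = -0.880.
E° = -0.880 / 2 = -0.440 V.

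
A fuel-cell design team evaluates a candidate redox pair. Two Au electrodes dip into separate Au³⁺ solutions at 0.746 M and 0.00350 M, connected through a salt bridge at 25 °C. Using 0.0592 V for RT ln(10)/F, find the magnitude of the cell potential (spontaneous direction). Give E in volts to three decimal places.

+0.046 V

For a concentration cell E°cell = 0. The 0.746 M side is the cathode (reduction is favoured where [Au³⁺] is higher).
With n = 3, E = −(0.0592/3) log([Au³⁺]ₐₙ/[Au³⁺]꜀ₐₜ) = −(0.0592/3) log(0.0035/0.746) = −(0.0592/3)(-2.329) = +0.046 V.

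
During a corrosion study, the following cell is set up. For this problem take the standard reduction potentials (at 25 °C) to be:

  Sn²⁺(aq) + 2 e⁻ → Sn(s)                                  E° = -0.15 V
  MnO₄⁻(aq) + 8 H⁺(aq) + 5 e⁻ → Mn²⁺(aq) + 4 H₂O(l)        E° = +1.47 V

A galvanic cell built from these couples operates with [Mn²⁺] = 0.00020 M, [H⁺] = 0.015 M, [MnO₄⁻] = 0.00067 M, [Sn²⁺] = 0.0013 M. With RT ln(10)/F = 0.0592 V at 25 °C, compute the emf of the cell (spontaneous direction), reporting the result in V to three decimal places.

+1.539 V

MnO₄⁻/Mn²⁺ is the cathode (higher E°), Sn²⁺/Sn the anode: E°cell = +1.47 − (-0.15) = +1.62 V, n = 10.
Overall: 2 MnO₄⁻(aq) + 16 H⁺(aq) + 5 Sn(s) → 2 Mn²⁺(aq) + 8 H₂O(l) + 5 Sn²⁺(aq)
Q = [Mn²⁺]^2·[Sn²⁺]^5 / ([MnO₄⁻]^2·[H⁺]^16); log Q = 13.702.
E = E° − (0.0592/n) log Q = +1.62 − (0.0592/10)(13.702) = +1.539 V.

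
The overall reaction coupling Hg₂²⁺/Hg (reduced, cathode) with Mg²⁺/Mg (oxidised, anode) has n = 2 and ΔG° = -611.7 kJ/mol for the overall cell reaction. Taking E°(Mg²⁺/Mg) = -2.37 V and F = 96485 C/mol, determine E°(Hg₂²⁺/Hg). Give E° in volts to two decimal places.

+0.80 V

E°cell = −ΔG°/(nF) = −(-611.7×10³)/((2)(96485)) = +3.170 V.
Since Hg₂²⁺/Hg is the cathode and Mg²⁺/Mg the anode, E°cell = E°(Hg₂²⁺/Hg) − E°(Mg²⁺/Mg).
So E°(Hg₂²⁺/Hg) = E°cell + E°(Mg²⁺/Mg) = +3.170 + (-2.37) = +0.80 V.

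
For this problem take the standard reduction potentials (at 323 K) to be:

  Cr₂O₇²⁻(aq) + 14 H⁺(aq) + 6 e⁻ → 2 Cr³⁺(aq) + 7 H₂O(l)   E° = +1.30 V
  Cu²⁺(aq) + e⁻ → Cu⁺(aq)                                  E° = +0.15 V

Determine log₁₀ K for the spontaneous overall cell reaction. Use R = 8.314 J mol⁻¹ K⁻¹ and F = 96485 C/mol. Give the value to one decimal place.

Cathode: Cr₂O₇²⁻/Cr³⁺; anode: Cu²⁺/Cu⁺. E°cell = (+1.30) − (+0.15) = +1.15 V, with n = 6.
ΔG° = −nFE° = −RT ln K, so ln K = nFE°/(RT) = (6)(96485)(+1.15) / ((8.314)(323)) = 247.911.
log₁₀ K = 247.911 / ln 10 = 107.7.

107.7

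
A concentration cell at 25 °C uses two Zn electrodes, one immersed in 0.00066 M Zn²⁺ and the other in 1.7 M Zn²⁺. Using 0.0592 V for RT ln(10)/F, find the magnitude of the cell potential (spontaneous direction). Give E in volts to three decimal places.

For a concentration cell E°cell = 0. The 1.7 M side is the cathode (reduction is favoured where [Zn²⁺] is higher).
With n = 2, E = −(0.0592/2) log([Zn²⁺]ₐₙ/[Zn²⁺]꜀ₐₜ) = −(0.0592/2) log(0.00066/1.7) = −(0.0592/2)(-3.411) = +0.101 V.

+0.101 V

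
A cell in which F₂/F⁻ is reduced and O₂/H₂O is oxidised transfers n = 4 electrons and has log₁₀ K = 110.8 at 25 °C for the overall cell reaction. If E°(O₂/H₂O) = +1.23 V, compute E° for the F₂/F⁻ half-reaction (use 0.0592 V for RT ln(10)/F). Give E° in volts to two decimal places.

+2.87 V

E°cell = (0.0592/n)·log K = (0.0592/4)(110.8) = +1.640 V.
Since F₂/F⁻ is the cathode and O₂/H₂O the anode, E°cell = E°(F₂/F⁻) − E°(O₂/H₂O).
So E°(F₂/F⁻) = E°cell + E°(O₂/H₂O) = +1.640 + (+1.23) = +2.87 V.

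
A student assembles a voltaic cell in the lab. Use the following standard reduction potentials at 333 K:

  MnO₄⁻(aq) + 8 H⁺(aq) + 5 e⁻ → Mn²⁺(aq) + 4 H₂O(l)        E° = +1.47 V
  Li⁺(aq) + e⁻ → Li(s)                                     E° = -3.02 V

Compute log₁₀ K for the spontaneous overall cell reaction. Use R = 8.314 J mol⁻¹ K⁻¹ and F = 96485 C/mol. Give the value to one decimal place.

Cathode: MnO₄⁻/Mn²⁺; anode: Li⁺/Li. E°cell = (+1.47) − (-3.02) = +4.49 V, with n = 5.
ΔG° = −nFE° = −RT ln K, so ln K = nFE°/(RT) = (5)(96485)(+4.49) / ((8.314)(333)) = 782.387.
log₁₀ K = 782.387 / ln 10 = 339.8.

339.8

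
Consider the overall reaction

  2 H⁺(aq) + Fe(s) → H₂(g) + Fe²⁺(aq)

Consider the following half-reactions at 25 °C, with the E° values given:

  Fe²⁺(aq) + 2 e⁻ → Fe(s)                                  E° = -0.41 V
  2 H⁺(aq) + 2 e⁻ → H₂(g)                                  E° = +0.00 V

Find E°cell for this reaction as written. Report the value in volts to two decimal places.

+0.41 V

The H⁺/H₂ couple has the higher reduction potential, so it is the cathode; Fe²⁺/Fe is oxidised at the anode.
E°cell = E°(cathode) − E°(anode) = (+0.00) − (-0.41) = +0.41 V.
Since E°cell > 0, the reaction is spontaneous under standard conditions.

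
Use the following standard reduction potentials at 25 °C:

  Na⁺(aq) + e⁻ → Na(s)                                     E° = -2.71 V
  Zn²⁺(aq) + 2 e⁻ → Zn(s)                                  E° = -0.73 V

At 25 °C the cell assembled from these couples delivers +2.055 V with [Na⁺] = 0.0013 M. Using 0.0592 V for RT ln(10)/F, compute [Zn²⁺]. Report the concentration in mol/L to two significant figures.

Zn²⁺/Zn is the cathode, Na⁺/Na the anode: E°cell = +1.98 V, n = 2.
Overall reaction: Zn²⁺(aq) + 2 Na(s) → Zn(s) + 2 Na⁺(aq); Q = [Na⁺]^2/[Zn²⁺]^1.
From E = E° − (0.0592/n) log Q: log Q = (E° − E)·n/0.0592 = (+1.98 − (+2.055))·2/0.0592 = -2.5338.
So 1·log[Zn²⁺] = 2·log(0.0013) − log Q = -5.7721 − (-2.5338) = -3.2383; [Zn²⁺] = 10^(-3.2383) ≈ 0.00058 M.

0.00058 M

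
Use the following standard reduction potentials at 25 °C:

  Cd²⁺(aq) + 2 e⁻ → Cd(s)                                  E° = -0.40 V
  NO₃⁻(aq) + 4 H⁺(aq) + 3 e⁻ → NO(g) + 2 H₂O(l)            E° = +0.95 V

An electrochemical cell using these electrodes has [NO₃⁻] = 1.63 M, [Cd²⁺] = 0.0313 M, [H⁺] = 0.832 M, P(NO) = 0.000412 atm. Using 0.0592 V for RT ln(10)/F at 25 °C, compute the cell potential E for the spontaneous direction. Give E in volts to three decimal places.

NO₃⁻/NO is the cathode (higher E°), Cd²⁺/Cd the anode: E°cell = +0.95 − (-0.40) = +1.35 V, n = 6.
Overall: 2 NO₃⁻(aq) + 8 H⁺(aq) + 3 Cd(s) → 2 NO(g) + 4 H₂O(l) + 3 Cd²⁺(aq)
Q = P(NO)^2·[Cd²⁺]^3 / ([NO₃⁻]^2·[H⁺]^8); log Q = -11.069.
E = E° − (0.0592/n) log Q = +1.35 − (0.0592/6)(-11.069) = +1.459 V.

+1.459 V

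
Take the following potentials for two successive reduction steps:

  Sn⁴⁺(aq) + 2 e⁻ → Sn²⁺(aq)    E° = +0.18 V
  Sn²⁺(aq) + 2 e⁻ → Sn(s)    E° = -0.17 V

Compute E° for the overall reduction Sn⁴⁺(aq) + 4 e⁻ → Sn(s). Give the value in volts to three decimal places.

+0.005 V

Adding the free-energy changes (−nFE°) of the two steps gives −n₃FE°₃ = −n₁FE°₁ − n₂FE°₂.
E°₃ = (2×+0.18 + 2×-0.17) / 4 = (+0.020) / 4 = +0.005 V.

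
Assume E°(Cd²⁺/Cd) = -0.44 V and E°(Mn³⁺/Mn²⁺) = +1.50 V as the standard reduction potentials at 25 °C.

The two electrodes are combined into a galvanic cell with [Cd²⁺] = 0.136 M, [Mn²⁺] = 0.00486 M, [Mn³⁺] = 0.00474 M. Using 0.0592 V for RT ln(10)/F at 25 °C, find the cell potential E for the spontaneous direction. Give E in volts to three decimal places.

Mn³⁺/Mn²⁺ is the cathode (higher E°), Cd²⁺/Cd the anode: E°cell = +1.50 − (-0.44) = +1.94 V, n = 2.
Overall: 2 Mn³⁺(aq) + Cd(s) → 2 Mn²⁺(aq) + Cd²⁺(aq)
Q = [Mn²⁺]^2·[Cd²⁺] / ([Mn³⁺]^2); log Q = -0.845.
E = E° − (0.0592/n) log Q = +1.94 − (0.0592/2)(-0.845) = +1.965 V.

+1.965 V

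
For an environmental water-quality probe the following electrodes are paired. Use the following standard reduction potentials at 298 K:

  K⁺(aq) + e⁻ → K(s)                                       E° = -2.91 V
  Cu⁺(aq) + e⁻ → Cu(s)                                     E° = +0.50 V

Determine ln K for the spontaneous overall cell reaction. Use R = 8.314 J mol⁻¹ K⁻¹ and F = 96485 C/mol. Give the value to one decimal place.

Cathode: Cu⁺/Cu; anode: K⁺/K. E°cell = (+0.50) − (-2.91) = +3.41 V, with n = 1.
ΔG° = −nFE° = −RT ln K, so ln K = nFE°/(RT) = (1)(96485)(+3.41) / ((8.314)(298)) = 132.797.

132.8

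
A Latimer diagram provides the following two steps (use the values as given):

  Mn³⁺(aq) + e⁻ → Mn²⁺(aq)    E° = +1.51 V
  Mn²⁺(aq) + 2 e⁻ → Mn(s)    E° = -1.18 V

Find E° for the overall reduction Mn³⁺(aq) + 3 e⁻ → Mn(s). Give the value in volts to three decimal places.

Adding the free-energy changes (−nFE°) of the two steps gives −n₃FE°₃ = −n₁FE°₁ − n₂FE°₂.
E°₃ = (1×+1.51 + 2×-1.18) / 3 = (-0.850) / 3 = -0.283 V.

-0.283 V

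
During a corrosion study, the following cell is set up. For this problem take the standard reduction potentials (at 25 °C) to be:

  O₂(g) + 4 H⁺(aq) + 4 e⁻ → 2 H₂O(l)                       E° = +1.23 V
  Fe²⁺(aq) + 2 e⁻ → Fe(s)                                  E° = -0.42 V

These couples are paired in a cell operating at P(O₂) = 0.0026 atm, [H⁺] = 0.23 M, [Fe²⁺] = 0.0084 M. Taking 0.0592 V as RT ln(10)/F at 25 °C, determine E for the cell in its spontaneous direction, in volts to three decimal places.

+1.635 V

O₂/H₂O is the cathode (higher E°), Fe²⁺/Fe the anode: E°cell = +1.23 − (-0.42) = +1.65 V, n = 4.
Overall: O₂(g) + 4 H⁺(aq) + 2 Fe(s) → 2 H₂O(l) + 2 Fe²⁺(aq)
Q = [Fe²⁺]^2 / (P(O₂)·[H⁺]^4); log Q = 0.987.
E = E° − (0.0592/n) log Q = +1.65 − (0.0592/4)(0.987) = +1.635 V.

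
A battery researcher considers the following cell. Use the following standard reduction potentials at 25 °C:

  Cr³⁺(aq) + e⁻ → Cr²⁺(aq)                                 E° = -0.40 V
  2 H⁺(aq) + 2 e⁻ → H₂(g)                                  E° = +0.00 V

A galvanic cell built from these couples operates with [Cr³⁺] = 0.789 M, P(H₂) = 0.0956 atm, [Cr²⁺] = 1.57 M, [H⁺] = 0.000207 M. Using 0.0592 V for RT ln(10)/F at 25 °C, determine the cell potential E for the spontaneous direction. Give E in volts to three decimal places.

H⁺/H₂ is the cathode (higher E°), Cr³⁺/Cr²⁺ the anode: E°cell = +0.00 − (-0.40) = +0.40 V, n = 2.
Overall: 2 H⁺(aq) + 2 Cr²⁺(aq) → H₂(g) + 2 Cr³⁺(aq)
Q = P(H₂)·[Cr³⁺]^2 / ([H⁺]^2·[Cr²⁺]^2); log Q = 5.751.
E = E° − (0.0592/n) log Q = +0.40 − (0.0592/2)(5.751) = +0.230 V.

+0.230 V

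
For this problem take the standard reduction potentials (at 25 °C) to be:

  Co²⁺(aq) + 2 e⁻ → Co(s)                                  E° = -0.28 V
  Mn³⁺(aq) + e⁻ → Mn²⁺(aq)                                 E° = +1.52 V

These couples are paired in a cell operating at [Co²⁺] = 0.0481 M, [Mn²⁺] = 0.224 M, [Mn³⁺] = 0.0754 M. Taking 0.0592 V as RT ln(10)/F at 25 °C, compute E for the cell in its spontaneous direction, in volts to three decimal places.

Mn³⁺/Mn²⁺ is the cathode (higher E°), Co²⁺/Co the anode: E°cell = +1.52 − (-0.28) = +1.80 V, n = 2.
Overall: 2 Mn³⁺(aq) + Co(s) → 2 Mn²⁺(aq) + Co²⁺(aq)
Q = [Mn²⁺]^2·[Co²⁺] / ([Mn³⁺]^2); log Q = -0.372.
E = E° − (0.0592/n) log Q = +1.80 − (0.0592/2)(-0.372) = +1.811 V.

+1.811 V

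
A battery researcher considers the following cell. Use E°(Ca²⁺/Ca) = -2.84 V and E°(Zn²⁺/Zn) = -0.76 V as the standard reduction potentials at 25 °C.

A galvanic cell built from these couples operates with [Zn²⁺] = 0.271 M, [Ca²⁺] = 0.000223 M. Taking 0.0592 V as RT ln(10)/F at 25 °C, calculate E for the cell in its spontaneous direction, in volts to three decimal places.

+2.171 V

Zn²⁺/Zn is the cathode (higher E°), Ca²⁺/Ca the anode: E°cell = -0.76 − (-2.84) = +2.08 V, n = 2.
Overall: Zn²⁺(aq) + Ca(s) → Zn(s) + Ca²⁺(aq)
Q = [Ca²⁺] / ([Zn²⁺]); log Q = -3.085.
E = E° − (0.0592/n) log Q = +2.08 − (0.0592/2)(-3.085) = +2.171 V.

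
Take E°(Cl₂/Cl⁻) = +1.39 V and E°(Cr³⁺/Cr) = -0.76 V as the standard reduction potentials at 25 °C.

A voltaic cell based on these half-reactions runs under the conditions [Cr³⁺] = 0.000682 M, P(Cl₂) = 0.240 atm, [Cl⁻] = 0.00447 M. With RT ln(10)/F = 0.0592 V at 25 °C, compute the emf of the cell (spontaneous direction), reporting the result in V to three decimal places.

Cl₂/Cl⁻ is the cathode (higher E°), Cr³⁺/Cr the anode: E°cell = +1.39 − (-0.76) = +2.15 V, n = 6.
Overall: 3 Cl₂(g) + 2 Cr(s) → 6 Cl⁻(aq) + 2 Cr³⁺(aq)
Q = [Cl⁻]^6·[Cr³⁺]^2 / (P(Cl₂)^3); log Q = -18.571.
E = E° − (0.0592/n) log Q = +2.15 − (0.0592/6)(-18.571) = +2.333 V.

+2.333 V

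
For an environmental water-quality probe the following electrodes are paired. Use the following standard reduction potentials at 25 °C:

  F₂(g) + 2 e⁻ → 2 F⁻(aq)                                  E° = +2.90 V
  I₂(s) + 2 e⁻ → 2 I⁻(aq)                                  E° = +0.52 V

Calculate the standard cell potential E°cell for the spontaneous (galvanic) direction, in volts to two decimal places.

The F₂/F⁻ couple has the higher reduction potential, so it is the cathode; I₂/I⁻ is oxidised at the anode.
E°cell = E°(cathode) − E°(anode) = (+2.90) − (+0.52) = +2.38 V.
Since E°cell > 0, the reaction is spontaneous under standard conditions.

+2.38 V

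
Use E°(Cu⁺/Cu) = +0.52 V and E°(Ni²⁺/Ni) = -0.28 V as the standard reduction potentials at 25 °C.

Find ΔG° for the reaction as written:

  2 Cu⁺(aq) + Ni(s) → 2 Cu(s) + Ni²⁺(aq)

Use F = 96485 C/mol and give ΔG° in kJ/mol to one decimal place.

As written, Cu⁺/Cu is reduced (cathode) and Ni²⁺/Ni is oxidised (anode), so E°cell = (+0.52) − (-0.28) = +0.80 V.
Balancing electrons gives n = 2.
ΔG° = −nFE° = −(2)(96485)(+0.80) = -154,376 J = -154.4 kJ/mol.

-154.4 kJ/mol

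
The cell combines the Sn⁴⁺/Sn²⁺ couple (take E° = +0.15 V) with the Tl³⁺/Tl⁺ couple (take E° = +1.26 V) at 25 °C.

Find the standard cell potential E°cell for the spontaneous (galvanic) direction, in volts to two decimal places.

The Tl³⁺/Tl⁺ couple has the higher reduction potential, so it is the cathode; Sn⁴⁺/Sn²⁺ is oxidised at the anode.
E°cell = E°(cathode) − E°(anode) = (+1.26) − (+0.15) = +1.11 V.
Since E°cell > 0, the reaction is spontaneous under standard conditions.

+1.11 V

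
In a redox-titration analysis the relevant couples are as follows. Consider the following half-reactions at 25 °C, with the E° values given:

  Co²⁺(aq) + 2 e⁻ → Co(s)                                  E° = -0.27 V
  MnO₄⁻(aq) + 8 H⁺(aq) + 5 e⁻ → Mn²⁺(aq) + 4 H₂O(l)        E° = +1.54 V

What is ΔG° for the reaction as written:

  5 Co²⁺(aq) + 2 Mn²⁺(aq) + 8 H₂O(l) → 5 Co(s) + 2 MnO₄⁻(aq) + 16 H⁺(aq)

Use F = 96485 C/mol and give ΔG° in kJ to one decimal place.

As written, Co²⁺/Co is reduced (cathode) and MnO₄⁻/Mn²⁺ is oxidised (anode), so E°cell = (-0.27) − (+1.54) = -1.81 V.
Balancing electrons gives n = 10.
ΔG° = −nFE° = −(10)(96485)(-1.81) = 1,746,378 J = +1746.4 kJ.

+1746.4 kJ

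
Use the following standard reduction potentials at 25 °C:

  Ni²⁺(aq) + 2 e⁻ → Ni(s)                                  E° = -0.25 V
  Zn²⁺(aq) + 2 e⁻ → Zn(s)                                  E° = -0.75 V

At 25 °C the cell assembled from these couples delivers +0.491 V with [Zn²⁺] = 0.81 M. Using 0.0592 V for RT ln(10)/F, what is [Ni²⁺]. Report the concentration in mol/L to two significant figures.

Ni²⁺/Ni is the cathode, Zn²⁺/Zn the anode: E°cell = +0.50 V, n = 2.
Overall reaction: Ni²⁺(aq) + Zn(s) → Ni(s) + Zn²⁺(aq); Q = [Zn²⁺]^1/[Ni²⁺]^1.
From E = E° − (0.0592/n) log Q: log Q = (E° − E)·n/0.0592 = (+0.50 − (+0.491))·2/0.0592 = 0.3041.
So 1·log[Ni²⁺] = 1·log(0.81) − log Q = -0.0915 − (0.3041) = -0.3956; [Ni²⁺] = 10^(-0.3956) ≈ 0.40 M.

0.40 M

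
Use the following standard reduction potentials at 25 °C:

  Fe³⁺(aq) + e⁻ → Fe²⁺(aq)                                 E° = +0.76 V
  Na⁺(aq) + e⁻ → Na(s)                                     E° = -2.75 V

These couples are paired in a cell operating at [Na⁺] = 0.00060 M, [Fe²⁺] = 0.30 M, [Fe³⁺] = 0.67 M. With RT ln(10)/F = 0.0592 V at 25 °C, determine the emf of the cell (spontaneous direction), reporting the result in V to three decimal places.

+3.721 V

Fe³⁺/Fe²⁺ is the cathode (higher E°), Na⁺/Na the anode: E°cell = +0.76 − (-2.75) = +3.51 V, n = 1.
Overall: Fe³⁺(aq) + Na(s) → Fe²⁺(aq) + Na⁺(aq)
Q = [Fe²⁺]·[Na⁺] / ([Fe³⁺]); log Q = -3.571.
E = E° − (0.0592/n) log Q = +3.51 − (0.0592/1)(-3.571) = +3.721 V.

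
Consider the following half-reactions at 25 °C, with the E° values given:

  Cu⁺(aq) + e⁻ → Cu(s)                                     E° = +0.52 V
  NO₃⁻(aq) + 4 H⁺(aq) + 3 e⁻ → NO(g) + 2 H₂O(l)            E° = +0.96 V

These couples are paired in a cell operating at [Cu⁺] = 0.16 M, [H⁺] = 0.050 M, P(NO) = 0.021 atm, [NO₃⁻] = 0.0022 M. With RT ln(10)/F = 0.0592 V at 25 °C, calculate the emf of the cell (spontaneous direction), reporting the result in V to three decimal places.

NO₃⁻/NO is the cathode (higher E°), Cu⁺/Cu the anode: E°cell = +0.96 − (+0.52) = +0.44 V, n = 3.
Overall: NO₃⁻(aq) + 4 H⁺(aq) + 3 Cu(s) → NO(g) + 2 H₂O(l) + 3 Cu⁺(aq)
Q = P(NO)·[Cu⁺]^3 / ([NO₃⁻]·[H⁺]^4); log Q = 3.796.
E = E° − (0.0592/n) log Q = +0.44 − (0.0592/3)(3.796) = +0.365 V.

+0.365 V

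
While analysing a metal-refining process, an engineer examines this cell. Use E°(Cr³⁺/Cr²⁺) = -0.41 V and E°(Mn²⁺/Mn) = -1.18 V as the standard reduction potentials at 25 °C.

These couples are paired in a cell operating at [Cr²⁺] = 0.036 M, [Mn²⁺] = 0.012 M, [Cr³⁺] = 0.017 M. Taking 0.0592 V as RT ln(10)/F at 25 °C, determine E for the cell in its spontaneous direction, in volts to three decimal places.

+0.808 V

Cr³⁺/Cr²⁺ is the cathode (higher E°), Mn²⁺/Mn the anode: E°cell = -0.41 − (-1.18) = +0.77 V, n = 2.
Overall: 2 Cr³⁺(aq) + Mn(s) → 2 Cr²⁺(aq) + Mn²⁺(aq)
Q = [Cr²⁺]^2·[Mn²⁺] / ([Cr³⁺]^2); log Q = -1.269.
E = E° − (0.0592/n) log Q = +0.77 − (0.0592/2)(-1.269) = +0.808 V.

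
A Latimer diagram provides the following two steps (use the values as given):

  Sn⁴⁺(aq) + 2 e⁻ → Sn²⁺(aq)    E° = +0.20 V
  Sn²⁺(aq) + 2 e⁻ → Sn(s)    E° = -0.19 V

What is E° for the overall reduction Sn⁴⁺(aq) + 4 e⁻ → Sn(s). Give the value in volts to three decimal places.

Adding the free-energy changes (−nFE°) of the two steps gives −n₃FE°₃ = −n₁FE°₁ − n₂FE°₂.
E°₃ = (2×+0.20 + 2×-0.19) / 4 = (+0.020) / 4 = +0.005 V.

+0.005 V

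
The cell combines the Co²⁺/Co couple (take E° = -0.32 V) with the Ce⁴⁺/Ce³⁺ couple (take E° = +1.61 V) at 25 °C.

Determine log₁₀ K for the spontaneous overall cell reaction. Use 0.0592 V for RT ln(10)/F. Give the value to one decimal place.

Cathode: Ce⁴⁺/Ce³⁺; anode: Co²⁺/Co. E°cell = +1.93 V, n = 2.
log K = nE°cell / 0.0592 = (2)(+1.93) / 0.0592 = 65.2.

65.2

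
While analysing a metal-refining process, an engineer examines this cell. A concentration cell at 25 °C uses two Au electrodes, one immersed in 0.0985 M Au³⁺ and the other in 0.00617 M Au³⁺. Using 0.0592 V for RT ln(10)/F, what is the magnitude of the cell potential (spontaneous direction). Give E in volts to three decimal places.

For a concentration cell E°cell = 0. The 0.0985 M side is the cathode (reduction is favoured where [Au³⁺] is higher).
With n = 3, E = −(0.0592/3) log([Au³⁺]ₐₙ/[Au³⁺]꜀ₐₜ) = −(0.0592/3) log(0.00617/0.0985) = −(0.0592/3)(-1.203) = +0.024 V.

+0.024 V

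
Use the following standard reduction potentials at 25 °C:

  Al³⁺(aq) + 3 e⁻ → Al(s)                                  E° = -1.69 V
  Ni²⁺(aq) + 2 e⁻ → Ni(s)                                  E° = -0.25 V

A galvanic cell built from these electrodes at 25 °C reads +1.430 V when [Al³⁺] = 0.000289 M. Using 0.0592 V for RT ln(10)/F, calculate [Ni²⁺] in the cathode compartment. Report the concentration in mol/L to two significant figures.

Ni²⁺/Ni is the cathode, Al³⁺/Al the anode: E°cell = +1.44 V, n = 6.
Overall reaction: 3 Ni²⁺(aq) + 2 Al(s) → 3 Ni(s) + 2 Al³⁺(aq); Q = [Al³⁺]^2/[Ni²⁺]^3.
From E = E° − (0.0592/n) log Q: log Q = (E° − E)·n/0.0592 = (+1.44 − (+1.430))·6/0.0592 = 1.0135.
So 3·log[Ni²⁺] = 2·log(0.000289) − log Q = -7.0782 − (1.0135) = -8.0917; log[Ni²⁺] = -8.0917 / 3 = -2.6972; [Ni²⁺] = 10^(-2.6972) ≈ 0.0020 M.

0.0020 M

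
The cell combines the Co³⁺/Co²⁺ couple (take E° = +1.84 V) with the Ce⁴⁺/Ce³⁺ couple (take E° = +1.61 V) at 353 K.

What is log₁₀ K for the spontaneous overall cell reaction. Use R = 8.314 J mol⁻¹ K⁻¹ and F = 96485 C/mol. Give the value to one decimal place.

Cathode: Co³⁺/Co²⁺; anode: Ce⁴⁺/Ce³⁺. E°cell = (+1.84) − (+1.61) = +0.23 V, with n = 1.
ΔG° = −nFE° = −RT ln K, so ln K = nFE°/(RT) = (1)(96485)(+0.23) / ((8.314)(353)) = 7.561.
log₁₀ K = 7.561 / ln 10 = 3.3.

3.3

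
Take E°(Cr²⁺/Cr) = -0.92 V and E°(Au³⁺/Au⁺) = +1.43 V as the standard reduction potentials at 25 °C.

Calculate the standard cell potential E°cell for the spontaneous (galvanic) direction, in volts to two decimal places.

The Au³⁺/Au⁺ couple has the higher reduction potential, so it is the cathode; Cr²⁺/Cr is oxidised at the anode.
E°cell = E°(cathode) − E°(anode) = (+1.43) − (-0.92) = +2.35 V.

+2.35 V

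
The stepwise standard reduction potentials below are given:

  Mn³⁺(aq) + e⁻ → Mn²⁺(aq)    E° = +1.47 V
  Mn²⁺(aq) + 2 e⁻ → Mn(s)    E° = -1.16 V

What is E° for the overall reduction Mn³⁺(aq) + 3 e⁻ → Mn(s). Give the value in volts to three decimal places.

-0.283 V

Adding the free-energy changes (−nFE°) of the two steps gives −n₃FE°₃ = −n₁FE°₁ − n₂FE°₂.
E°₃ = (1×+1.47 + 2×-1.16) / 3 = (-0.850) / 3 = -0.283 V.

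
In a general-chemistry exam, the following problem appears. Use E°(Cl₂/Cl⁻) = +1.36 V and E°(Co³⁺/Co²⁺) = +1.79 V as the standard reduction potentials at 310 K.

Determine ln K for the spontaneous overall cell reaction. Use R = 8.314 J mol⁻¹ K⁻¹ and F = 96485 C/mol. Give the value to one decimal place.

32.2

Cathode: Co³⁺/Co²⁺; anode: Cl₂/Cl⁻. E°cell = (+1.79) − (+1.36) = +0.43 V, with n = 2.
ΔG° = −nFE° = −RT ln K, so ln K = nFE°/(RT) = (2)(96485)(+0.43) / ((8.314)(310)) = 32.195.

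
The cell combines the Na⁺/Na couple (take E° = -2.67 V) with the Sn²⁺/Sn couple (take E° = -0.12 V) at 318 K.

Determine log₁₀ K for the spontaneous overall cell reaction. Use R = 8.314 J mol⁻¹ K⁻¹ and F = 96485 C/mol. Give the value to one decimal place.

Cathode: Sn²⁺/Sn; anode: Na⁺/Na. E°cell = (-0.12) − (-2.67) = +2.55 V, with n = 2.
ΔG° = −nFE° = −RT ln K, so ln K = nFE°/(RT) = (2)(96485)(+2.55) / ((8.314)(318)) = 186.120.
log₁₀ K = 186.120 / ln 10 = 80.8.

80.8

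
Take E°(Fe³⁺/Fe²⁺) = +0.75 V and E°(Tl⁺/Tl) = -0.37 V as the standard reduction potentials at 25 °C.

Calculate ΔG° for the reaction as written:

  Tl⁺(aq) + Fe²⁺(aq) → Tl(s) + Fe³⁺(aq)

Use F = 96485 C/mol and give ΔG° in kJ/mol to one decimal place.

+108.1 kJ/mol

As written, Tl⁺/Tl is reduced (cathode) and Fe³⁺/Fe²⁺ is oxidised (anode), so E°cell = (-0.37) − (+0.75) = -1.12 V.
Balancing electrons gives n = 1.
ΔG° = −nFE° = −(1)(96485)(-1.12) = 108,063 J = +108.1 kJ/mol.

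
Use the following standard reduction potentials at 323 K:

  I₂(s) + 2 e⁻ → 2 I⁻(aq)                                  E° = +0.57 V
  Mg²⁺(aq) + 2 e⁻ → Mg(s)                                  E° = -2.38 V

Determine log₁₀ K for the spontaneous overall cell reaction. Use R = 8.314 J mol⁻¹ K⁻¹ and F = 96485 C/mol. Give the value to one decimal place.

Cathode: I₂/I⁻; anode: Mg²⁺/Mg. E°cell = (+0.57) − (-2.38) = +2.95 V, with n = 2.
ΔG° = −nFE° = −RT ln K, so ln K = nFE°/(RT) = (2)(96485)(+2.95) / ((8.314)(323)) = 211.982.
log₁₀ K = 211.982 / ln 10 = 92.1.

92.1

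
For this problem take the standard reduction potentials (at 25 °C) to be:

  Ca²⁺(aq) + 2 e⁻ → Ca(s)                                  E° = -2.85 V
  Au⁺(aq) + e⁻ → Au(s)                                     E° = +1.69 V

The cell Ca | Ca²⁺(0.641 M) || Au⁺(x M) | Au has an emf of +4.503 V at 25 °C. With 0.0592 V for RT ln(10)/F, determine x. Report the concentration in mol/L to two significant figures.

Au⁺/Au is the cathode, Ca²⁺/Ca the anode: E°cell = +4.54 V, n = 2.
Overall reaction: 2 Au⁺(aq) + Ca(s) → 2 Au(s) + Ca²⁺(aq); Q = [Ca²⁺]^1/[Au⁺]^2.
From E = E° − (0.0592/n) log Q: log Q = (E° − E)·n/0.0592 = (+4.54 − (+4.503))·2/0.0592 = 1.2500.
So 2·log[Au⁺] = 1·log(0.641) − log Q = -0.1931 − (1.2500) = -1.4431; log[Au⁺] = -1.4431 / 2 = -0.7216; [Au⁺] = 10^(-0.7216) ≈ 0.19 M.

0.19 M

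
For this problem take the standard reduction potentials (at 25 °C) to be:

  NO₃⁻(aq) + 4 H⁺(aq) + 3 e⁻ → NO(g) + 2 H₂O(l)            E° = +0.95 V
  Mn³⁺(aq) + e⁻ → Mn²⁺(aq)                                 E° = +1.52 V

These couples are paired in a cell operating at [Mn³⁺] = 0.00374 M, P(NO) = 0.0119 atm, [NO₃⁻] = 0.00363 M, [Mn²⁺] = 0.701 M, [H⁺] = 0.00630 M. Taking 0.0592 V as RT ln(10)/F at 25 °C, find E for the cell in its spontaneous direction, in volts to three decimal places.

Mn³⁺/Mn²⁺ is the cathode (higher E°), NO₃⁻/NO the anode: E°cell = +1.52 − (+0.95) = +0.57 V, n = 3.
Overall: 3 Mn³⁺(aq) + NO(g) + 2 H₂O(l) → 3 Mn²⁺(aq) + NO₃⁻(aq) + 4 H⁺(aq)
Q = [Mn²⁺]^3·[NO₃⁻]·[H⁺]^4 / ([Mn³⁺]^3·P(NO)); log Q = -2.500.
E = E° − (0.0592/n) log Q = +0.57 − (0.0592/3)(-2.500) = +0.619 V.

+0.619 V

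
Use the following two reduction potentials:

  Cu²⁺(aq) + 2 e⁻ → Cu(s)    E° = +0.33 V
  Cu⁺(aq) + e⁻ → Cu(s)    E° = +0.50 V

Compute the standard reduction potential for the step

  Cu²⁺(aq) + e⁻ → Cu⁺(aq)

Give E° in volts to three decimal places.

Sequential free energies add, so n₃E°₃ = n₁E°₁ + n₂E°₂.
With n₃ = 2, and the known step contributing 1×(+0.50) V, the unknown satisfies 1·E° = 2×(+0.33) − 1×(+0.50) = +0.160.
E° = +0.160 / 1 = +0.160 V.

+0.160 V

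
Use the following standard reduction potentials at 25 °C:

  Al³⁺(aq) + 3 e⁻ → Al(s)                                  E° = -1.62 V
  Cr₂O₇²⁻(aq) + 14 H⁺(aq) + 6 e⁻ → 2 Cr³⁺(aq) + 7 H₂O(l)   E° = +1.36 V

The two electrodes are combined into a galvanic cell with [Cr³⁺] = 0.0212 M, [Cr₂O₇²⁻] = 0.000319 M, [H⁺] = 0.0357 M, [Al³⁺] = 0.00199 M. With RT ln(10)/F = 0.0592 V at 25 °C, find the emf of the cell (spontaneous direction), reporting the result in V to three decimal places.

+2.832 V

Cr₂O₇²⁻/Cr³⁺ is the cathode (higher E°), Al³⁺/Al the anode: E°cell = +1.36 − (-1.62) = +2.98 V, n = 6.
Overall: Cr₂O₇²⁻(aq) + 14 H⁺(aq) + 2 Al(s) → 2 Cr³⁺(aq) + 7 H₂O(l) + 2 Al³⁺(aq)
Q = [Cr³⁺]^2·[Al³⁺]^2 / ([Cr₂O₇²⁻]·[H⁺]^14); log Q = 15.009.
E = E° − (0.0592/n) log Q = +2.98 − (0.0592/6)(15.009) = +2.832 V.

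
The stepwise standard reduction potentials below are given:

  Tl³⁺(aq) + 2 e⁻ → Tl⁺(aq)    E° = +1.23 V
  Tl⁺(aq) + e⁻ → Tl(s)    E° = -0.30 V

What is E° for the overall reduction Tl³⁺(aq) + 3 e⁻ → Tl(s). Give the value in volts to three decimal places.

Adding the free-energy changes (−nFE°) of the two steps gives −n₃FE°₃ = −n₁FE°₁ − n₂FE°₂.
E°₃ = (2×+1.23 + 1×-0.30) / 3 = (+2.160) / 3 = +0.720 V.

+0.720 V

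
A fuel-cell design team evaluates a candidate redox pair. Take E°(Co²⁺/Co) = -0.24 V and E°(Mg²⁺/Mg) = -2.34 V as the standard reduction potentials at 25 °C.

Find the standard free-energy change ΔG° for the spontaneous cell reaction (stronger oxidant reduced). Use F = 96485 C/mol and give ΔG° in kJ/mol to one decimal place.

-405.2 kJ/mol

Co²⁺/Co (E° = -0.24 V) is the cathode; Mg²⁺/Mg (E° = -2.34 V) is the anode, so E°cell = +2.10 V.
Balancing electrons gives n = 2 (lcm of 2 and 2).
ΔG° = −nFE° = −(2)(96485)(+2.10) = -405,237 J = -405.2 kJ/mol.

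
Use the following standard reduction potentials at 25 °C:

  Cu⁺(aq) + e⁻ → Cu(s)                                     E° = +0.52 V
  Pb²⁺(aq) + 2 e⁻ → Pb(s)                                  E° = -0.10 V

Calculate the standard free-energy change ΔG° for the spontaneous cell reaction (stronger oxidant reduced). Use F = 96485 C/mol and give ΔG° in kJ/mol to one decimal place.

-119.6 kJ/mol

Cu⁺/Cu (E° = +0.52 V) is the cathode; Pb²⁺/Pb (E° = -0.10 V) is the anode, so E°cell = +0.62 V.
Balancing electrons gives n = 2 (lcm of 1 and 2).
ΔG° = −nFE° = −(2)(96485)(+0.62) = -119,641 J = -119.6 kJ/mol.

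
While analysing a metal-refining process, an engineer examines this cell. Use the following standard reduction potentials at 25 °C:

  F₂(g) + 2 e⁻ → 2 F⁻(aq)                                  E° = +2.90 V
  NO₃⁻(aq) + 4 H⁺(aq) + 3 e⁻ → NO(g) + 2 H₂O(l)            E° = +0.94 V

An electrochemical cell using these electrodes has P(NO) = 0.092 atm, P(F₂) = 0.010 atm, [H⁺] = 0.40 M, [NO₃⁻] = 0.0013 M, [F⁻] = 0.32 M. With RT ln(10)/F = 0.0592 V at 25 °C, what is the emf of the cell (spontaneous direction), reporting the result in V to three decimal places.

F₂/F⁻ is the cathode (higher E°), NO₃⁻/NO the anode: E°cell = +2.90 − (+0.94) = +1.96 V, n = 6.
Overall: 3 F₂(g) + 2 NO(g) + 4 H₂O(l) → 6 F⁻(aq) + 2 NO₃⁻(aq) + 8 H⁺(aq)
Q = [F⁻]^6·[NO₃⁻]^2·[H⁺]^8 / (P(F₂)^3·P(NO)^2); log Q = -3.852.
E = E° − (0.0592/n) log Q = +1.96 − (0.0592/6)(-3.852) = +1.998 V.

+1.998 V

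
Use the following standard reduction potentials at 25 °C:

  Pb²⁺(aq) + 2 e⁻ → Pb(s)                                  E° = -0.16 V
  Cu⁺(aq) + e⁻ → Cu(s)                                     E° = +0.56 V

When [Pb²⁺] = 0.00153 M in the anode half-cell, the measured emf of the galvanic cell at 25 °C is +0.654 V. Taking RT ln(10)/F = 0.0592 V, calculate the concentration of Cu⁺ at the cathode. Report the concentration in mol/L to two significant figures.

0.0030 M

Cu⁺/Cu is the cathode, Pb²⁺/Pb the anode: E°cell = +0.72 V, n = 2.
Overall reaction: 2 Cu⁺(aq) + Pb(s) → 2 Cu(s) + Pb²⁺(aq); Q = [Pb²⁺]^1/[Cu⁺]^2.
From E = E° − (0.0592/n) log Q: log Q = (E° − E)·n/0.0592 = (+0.72 − (+0.654))·2/0.0592 = 2.2297.
So 2·log[Cu⁺] = 1·log(0.00153) − log Q = -2.8153 − (2.2297) = -5.0450; log[Cu⁺] = -5.0450 / 2 = -2.5225; [Cu⁺] = 10^(-2.5225) ≈ 0.0030 M.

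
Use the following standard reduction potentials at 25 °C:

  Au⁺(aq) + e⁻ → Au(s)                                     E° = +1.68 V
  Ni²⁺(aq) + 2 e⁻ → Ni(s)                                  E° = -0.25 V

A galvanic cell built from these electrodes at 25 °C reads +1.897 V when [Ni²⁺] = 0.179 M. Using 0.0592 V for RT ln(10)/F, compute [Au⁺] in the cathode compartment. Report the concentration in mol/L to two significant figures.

0.12 M

Au⁺/Au is the cathode, Ni²⁺/Ni the anode: E°cell = +1.93 V, n = 2.
Overall reaction: 2 Au⁺(aq) + Ni(s) → 2 Au(s) + Ni²⁺(aq); Q = [Ni²⁺]^1/[Au⁺]^2.
From E = E° − (0.0592/n) log Q: log Q = (E° − E)·n/0.0592 = (+1.93 − (+1.897))·2/0.0592 = 1.1149.
So 2·log[Au⁺] = 1·log(0.179) − log Q = -0.7471 − (1.1149) = -1.8620; log[Au⁺] = -1.8620 / 2 = -0.9310; [Au⁺] = 10^(-0.9310) ≈ 0.12 M.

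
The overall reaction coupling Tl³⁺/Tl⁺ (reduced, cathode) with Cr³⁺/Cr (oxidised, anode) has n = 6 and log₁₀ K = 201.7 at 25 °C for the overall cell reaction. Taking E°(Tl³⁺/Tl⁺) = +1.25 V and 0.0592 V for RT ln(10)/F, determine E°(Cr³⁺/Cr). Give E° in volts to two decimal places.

-0.74 V

E°cell = (0.0592/n)·log K = (0.0592/6)(201.7) = +1.990 V.
Since Tl³⁺/Tl⁺ is the cathode and Cr³⁺/Cr the anode, E°cell = E°(Tl³⁺/Tl⁺) − E°(Cr³⁺/Cr).
So E°(Cr³⁺/Cr) = E°(Tl³⁺/Tl⁺) − E°cell = (+1.25) − (+1.990) = -0.74 V.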